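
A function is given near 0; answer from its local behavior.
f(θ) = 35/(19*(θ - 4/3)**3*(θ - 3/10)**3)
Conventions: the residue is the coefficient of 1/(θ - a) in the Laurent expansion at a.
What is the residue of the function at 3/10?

The residue is -5103000000/543953869.

At the order-3 pole 3/10 set g(θ) = (θ - (3/10))^3*f(θ) = 35/(19*(θ - 4/3)**3).
Order-3 pole: residue = g''(a)/2; g''(3/10) = -10206000000/543953869, so the residue is -5103000000/543953869.


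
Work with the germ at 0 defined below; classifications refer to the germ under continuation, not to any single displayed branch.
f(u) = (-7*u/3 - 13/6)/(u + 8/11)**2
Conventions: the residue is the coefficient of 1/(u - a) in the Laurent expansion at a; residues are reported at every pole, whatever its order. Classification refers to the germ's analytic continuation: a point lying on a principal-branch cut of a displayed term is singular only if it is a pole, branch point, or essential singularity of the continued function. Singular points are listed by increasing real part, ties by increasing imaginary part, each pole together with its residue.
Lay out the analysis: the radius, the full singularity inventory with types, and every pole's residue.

Denominator factor (u + 8/11)^2: pole of order 2 at -8/11, modulus 8/11.
The radius of convergence is the smallest modulus among the singular points: 8/11.
At the order-2 pole -8/11 set g(u) = (u - (-8/11))^2*f(u) = -7*u/3 - 13/6.
Order-2 pole: residue = g'(a); g'(-8/11) = -7/3, so the residue is -7/3.

Radius of convergence at 0: 8/11.
At -8/11: a pole of order 2; residue -7/3.


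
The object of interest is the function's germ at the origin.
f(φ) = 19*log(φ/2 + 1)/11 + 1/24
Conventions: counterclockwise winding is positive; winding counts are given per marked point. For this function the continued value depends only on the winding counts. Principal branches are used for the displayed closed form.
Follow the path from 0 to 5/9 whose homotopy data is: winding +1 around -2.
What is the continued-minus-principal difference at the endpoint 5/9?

The rational part is single-valued and drops out of the difference; each branch term changes only by its own monodromy.
(19/11)*log(1 - φ/(-2)): each positive loop around -2 adds 2*pi*i to the log, so winding +1 contributes (19/11)*(1)*2*pi*i = (38/11)*pi*i.
Summing the contributions at φ = 5/9 gives (38/11)*pi*i.

Continued minus principal equals (38/11)*pi*i.


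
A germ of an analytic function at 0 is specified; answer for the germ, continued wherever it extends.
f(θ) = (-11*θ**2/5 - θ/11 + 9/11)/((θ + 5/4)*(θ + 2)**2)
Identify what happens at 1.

Denominator factors: θ + 2 = 3 at θ = 1; θ + 5/4 = 9/4 at θ = 1 — none vanishes.
So the germ continues analytically to 1.

The point is a regular point.


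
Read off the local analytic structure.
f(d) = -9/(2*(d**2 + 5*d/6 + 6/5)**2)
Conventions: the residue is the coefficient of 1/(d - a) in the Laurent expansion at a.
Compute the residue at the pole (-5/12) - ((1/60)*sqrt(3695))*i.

The residue is -((9720/546121)*sqrt(3695))*i.

The factor d**2 + 5*d/6 + 6/5 splits as (d - a)(d - a') with a = (-5/12) - ((1/60)*sqrt(3695))*i, a' = (-5/12) + ((1/60)*sqrt(3695))*i. At the order-2 pole a set g(d) = (d - a)^2*f(d) = [-9/2] / (d - a')^2.
Order-2 pole: residue = g'(a); g'((-5/12) - ((1/60)*sqrt(3695))*i) = -((9720/546121)*sqrt(3695))*i, so the residue is -((9720/546121)*sqrt(3695))*i.


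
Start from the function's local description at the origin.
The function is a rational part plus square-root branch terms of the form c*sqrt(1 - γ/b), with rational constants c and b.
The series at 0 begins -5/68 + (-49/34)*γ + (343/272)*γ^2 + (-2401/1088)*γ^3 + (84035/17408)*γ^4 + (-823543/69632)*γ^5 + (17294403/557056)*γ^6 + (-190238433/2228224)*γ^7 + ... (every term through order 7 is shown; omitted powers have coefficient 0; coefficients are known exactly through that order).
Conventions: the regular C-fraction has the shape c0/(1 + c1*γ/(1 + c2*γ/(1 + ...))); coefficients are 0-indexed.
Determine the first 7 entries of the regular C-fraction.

The regular C-fraction coefficients are [-5/68, -98/5, 819/40, 35/936, 1603/936, 819/1832, 2387/1832].

Taylor coefficients (read off): a_0 = -5/68, a_1 = -49/34, a_2 = 343/272, a_3 = -2401/1088, a_4 = 84035/17408, a_5 = -823543/69632, a_6 = 17294403/557056.
c0 = a_0 = -5/68. Peel one level at a time: if S = 1 + c*γ/S' with S'(0) = 1, then c is the γ-coefficient of S and S' = c*γ/(S - 1).
S_1 = c0/f = 1 + (-98/5)*γ + (40131/100)*γ^2 + ...; c1 = -98/5.
S_2 = c1*γ/(S_1 - 1) = 1 + (819/40)*γ + (-49/64)*γ^2 + ...; c2 = 819/40.
S_3 = c2*γ/(S_2 - 1) = 1 + (35/936)*γ + (-56105/876096)*γ^2 + ...; c3 = 35/936.
S_4 = c3*γ/(S_3 - 1) = 1 + (1603/936)*γ + (-49/64)*γ^2 + ...; c4 = 1603/936.
S_5 = c4*γ/(S_4 - 1) = 1 + (819/1832)*γ + (-1954953/3356224)*γ^2 + ...; c5 = 819/1832.
S_6 = c5*γ/(S_5 - 1) = 1 + (2387/1832)*γ + ...; c6 = 2387/1832.


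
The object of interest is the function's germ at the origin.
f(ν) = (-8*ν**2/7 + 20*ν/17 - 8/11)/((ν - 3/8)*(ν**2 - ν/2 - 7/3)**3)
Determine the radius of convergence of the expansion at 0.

Denominator factor (ν - 3/8): pole of order 1 at 3/8, modulus 3/8.
Denominator factor (ν**2 - ν/2 - 7/3)^3: discriminant 115/12, real irrational roots 1/4 + (1/12)*sqrt(345) and 1/4 - (1/12)*sqrt(345); poles of order 3, moduli 1/4 + (1/12)*sqrt(345) and -1/4 + (1/12)*sqrt(345).
The radius of convergence is the smallest modulus among the singular points: 3/8.

The radius of convergence is 3/8.


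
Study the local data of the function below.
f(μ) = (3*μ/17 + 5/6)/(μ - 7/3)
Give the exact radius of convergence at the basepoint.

Denominator factor (μ - 7/3): pole of order 1 at 7/3, modulus 7/3.
The radius of convergence is the smallest modulus among the singular points: 7/3.

The radius of convergence is 7/3.


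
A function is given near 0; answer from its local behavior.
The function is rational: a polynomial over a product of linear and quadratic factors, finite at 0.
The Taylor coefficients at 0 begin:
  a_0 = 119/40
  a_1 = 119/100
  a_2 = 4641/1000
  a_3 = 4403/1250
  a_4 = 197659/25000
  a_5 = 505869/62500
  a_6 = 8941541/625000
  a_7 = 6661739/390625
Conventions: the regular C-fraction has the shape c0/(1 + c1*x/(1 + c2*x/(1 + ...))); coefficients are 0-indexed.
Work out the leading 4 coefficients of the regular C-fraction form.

Taylor coefficients (read off): a_0 = 119/40, a_1 = 119/100, a_2 = 4641/1000, a_3 = 4403/1250.
c0 = a_0 = 119/40. Peel one level at a time: if S = 1 + c*x/S' with S'(0) = 1, then c is the x-coefficient of S and S' = c*x/(S - 1).
S_1 = c0/f = 1 + (-2/5)*x + (-7/5)*x^2 + ...; c1 = -2/5.
S_2 = c1*x/(S_1 - 1) = 1 + (-7/2)*x + (49/4)*x^2 + ...; c2 = -7/2.
S_3 = c2*x/(S_2 - 1) = 1 + (7/2)*x + ...; c3 = 7/2.

The regular C-fraction coefficients are [119/40, -2/5, -7/2, 7/2].


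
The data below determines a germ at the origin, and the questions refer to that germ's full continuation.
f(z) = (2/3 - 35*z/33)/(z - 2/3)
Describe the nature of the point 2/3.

The point is a pole of order 1.

The denominator factor z - 2/3 vanishes at 2/3 and appears to the power 1; the numerator there equals -4/99, nonzero, and no other factor vanishes.
Hence a pole whose order is the multiplicity, 1.


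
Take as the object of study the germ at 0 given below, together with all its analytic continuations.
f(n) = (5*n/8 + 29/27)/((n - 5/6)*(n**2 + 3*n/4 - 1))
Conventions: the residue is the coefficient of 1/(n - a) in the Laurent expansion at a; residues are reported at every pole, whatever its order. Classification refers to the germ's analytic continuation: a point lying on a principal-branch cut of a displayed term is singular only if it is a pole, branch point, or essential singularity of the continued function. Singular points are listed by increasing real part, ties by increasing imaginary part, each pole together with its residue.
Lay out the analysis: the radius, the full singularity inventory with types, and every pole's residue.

Radius of convergence at 0: -3/8 + (1/8)*sqrt(73).
At -3/8 - (1/8)*sqrt(73): a pole of order 1; residue -689/276 + (17911/60444)*sqrt(73).
At -3/8 + (1/8)*sqrt(73): a pole of order 1; residue -689/276 - (17911/60444)*sqrt(73).
At 5/6: a pole of order 1; residue 689/138.


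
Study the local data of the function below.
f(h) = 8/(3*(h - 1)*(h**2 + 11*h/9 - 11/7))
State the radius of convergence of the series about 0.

The radius of convergence is -11/18 + (1/126)*sqrt(30877).

Denominator factor (h - 1): pole of order 1 at 1, modulus 1.
Denominator factor (h**2 + 11*h/9 - 11/7): discriminant 4411/567, real irrational roots -11/18 + (1/126)*sqrt(30877) and -11/18 - (1/126)*sqrt(30877); poles of order 1, moduli -11/18 + (1/126)*sqrt(30877) and 11/18 + (1/126)*sqrt(30877).
The radius of convergence is the smallest modulus among the singular points: -11/18 + (1/126)*sqrt(30877).


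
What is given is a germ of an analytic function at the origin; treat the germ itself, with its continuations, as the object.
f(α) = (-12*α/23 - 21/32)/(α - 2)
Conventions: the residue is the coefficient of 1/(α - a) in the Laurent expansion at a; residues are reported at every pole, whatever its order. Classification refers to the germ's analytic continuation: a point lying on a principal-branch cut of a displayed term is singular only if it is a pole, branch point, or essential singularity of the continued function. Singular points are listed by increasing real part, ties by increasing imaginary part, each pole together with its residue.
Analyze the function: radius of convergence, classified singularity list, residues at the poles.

Denominator factor (α - 2): pole of order 1 at 2, modulus 2.
The radius of convergence is the smallest modulus among the singular points: 2.
At the order-1 pole 2 set g(α) = (α - (2))*f(α) = -12*α/23 - 21/32.
Simple pole: residue = g(a) at a = 2, which is -1251/736.

Radius of convergence at 0: 2.
At 2: a pole of order 1; residue -1251/736.


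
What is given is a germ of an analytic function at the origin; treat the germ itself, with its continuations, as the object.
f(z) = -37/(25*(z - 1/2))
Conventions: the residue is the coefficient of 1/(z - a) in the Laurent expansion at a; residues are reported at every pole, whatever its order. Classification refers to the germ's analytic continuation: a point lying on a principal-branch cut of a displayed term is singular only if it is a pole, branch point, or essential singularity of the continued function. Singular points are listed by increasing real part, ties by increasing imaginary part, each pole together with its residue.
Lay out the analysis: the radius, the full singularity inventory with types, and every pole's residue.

Denominator factor (z - 1/2): pole of order 1 at 1/2, modulus 1/2.
The radius of convergence is the smallest modulus among the singular points: 1/2.
At the order-1 pole 1/2 set g(z) = (z - (1/2))*f(z) = -37/25.
Simple pole: residue = g(a) at a = 1/2, which is -37/25.

Radius of convergence at 0: 1/2.
At 1/2: a pole of order 1; residue -37/25.


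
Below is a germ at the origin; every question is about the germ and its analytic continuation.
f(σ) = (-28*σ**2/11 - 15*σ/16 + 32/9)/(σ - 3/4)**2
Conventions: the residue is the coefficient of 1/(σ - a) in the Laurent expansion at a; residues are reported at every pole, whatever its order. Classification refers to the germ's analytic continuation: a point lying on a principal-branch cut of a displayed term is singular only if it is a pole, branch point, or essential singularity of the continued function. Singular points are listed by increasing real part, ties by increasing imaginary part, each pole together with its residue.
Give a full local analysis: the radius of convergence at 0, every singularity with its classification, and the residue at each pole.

Radius of convergence at 0: 3/4.
At 3/4: a pole of order 2; residue -837/176.

Denominator factor (σ - 3/4)^2: pole of order 2 at 3/4, modulus 3/4.
The radius of convergence is the smallest modulus among the singular points: 3/4.
At the order-2 pole 3/4 set g(σ) = (σ - (3/4))^2*f(σ) = -28*σ**2/11 - 15*σ/16 + 32/9.
Order-2 pole: residue = g'(a); g'(3/4) = -837/176, so the residue is -837/176.


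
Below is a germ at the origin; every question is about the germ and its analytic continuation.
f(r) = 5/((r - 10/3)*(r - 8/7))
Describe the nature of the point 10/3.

The point is a pole of order 1.

The denominator factor r - 10/3 vanishes at 10/3 and appears to the power 1; the numerator there equals 5, nonzero, and no other factor vanishes.
Hence a pole whose order is the multiplicity, 1.


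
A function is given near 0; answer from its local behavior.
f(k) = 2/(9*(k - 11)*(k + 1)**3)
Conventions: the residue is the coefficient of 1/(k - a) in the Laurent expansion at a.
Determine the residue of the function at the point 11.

At the order-1 pole 11 set g(k) = (k - (11))*f(k) = 2/(9*(k + 1)**3).
Simple pole: residue = g(a) at a = 11, which is 1/7776.

The residue is 1/7776.


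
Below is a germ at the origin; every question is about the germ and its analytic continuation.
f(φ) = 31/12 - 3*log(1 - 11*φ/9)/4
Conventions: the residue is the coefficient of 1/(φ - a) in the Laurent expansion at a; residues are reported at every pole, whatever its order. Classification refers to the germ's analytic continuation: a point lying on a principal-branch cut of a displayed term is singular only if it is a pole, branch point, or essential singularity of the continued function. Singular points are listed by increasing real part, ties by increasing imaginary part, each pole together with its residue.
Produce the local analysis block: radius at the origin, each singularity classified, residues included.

Branch term (-3/4)*log(1 - φ/(9/11)): its argument vanishes at φ = 9/11, a logarithmic branch point, modulus 9/11.
The radius of convergence is the smallest modulus among the singular points: 9/11.

Radius of convergence at 0: 9/11.
At 9/11: a logarithmic branch point.


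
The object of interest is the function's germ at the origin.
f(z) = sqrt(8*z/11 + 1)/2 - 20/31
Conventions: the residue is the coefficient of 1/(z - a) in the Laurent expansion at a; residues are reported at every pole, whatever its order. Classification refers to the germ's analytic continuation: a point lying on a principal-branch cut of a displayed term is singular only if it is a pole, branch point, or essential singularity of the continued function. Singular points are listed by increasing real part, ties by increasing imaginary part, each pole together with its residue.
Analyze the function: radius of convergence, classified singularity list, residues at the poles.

Radius of convergence at 0: 11/8.
At -11/8: an algebraic (square-root) branch point.

Branch term (1/2)*sqrt(1 - z/(-11/8)): its argument vanishes at z = -11/8, a square-root branch point, modulus 11/8.
The radius of convergence is the smallest modulus among the singular points: 11/8.


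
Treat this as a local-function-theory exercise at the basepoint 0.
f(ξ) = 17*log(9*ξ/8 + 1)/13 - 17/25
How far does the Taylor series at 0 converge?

The radius of convergence is 8/9.

Branch term (17/13)*log(1 - ξ/(-8/9)): its argument vanishes at ξ = -8/9, a logarithmic branch point, modulus 8/9.
The radius of convergence is the smallest modulus among the singular points: 8/9.


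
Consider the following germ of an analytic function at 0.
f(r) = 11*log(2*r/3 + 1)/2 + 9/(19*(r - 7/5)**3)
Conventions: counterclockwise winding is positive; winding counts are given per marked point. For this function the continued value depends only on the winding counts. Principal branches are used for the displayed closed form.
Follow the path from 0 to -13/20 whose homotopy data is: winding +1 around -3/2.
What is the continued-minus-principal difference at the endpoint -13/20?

The rational part is single-valued and drops out of the difference; each branch term changes only by its own monodromy.
(11/2)*log(1 - r/(-3/2)): each positive loop around -3/2 adds 2*pi*i to the log, so winding +1 contributes (11/2)*(1)*2*pi*i = (11)*pi*i.
Summing the contributions at r = -13/20 gives (11)*pi*i.

Continued minus principal equals (11)*pi*i.


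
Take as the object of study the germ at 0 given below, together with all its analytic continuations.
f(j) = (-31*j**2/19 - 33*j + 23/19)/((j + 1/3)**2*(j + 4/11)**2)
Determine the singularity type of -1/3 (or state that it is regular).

The point is a pole of order 2.

The denominator factor j + 1/3 vanishes at -1/3 and appears to the power 2; the numerator there equals 2057/171, nonzero, and no other factor vanishes.
Hence a pole whose order is the multiplicity, 2.


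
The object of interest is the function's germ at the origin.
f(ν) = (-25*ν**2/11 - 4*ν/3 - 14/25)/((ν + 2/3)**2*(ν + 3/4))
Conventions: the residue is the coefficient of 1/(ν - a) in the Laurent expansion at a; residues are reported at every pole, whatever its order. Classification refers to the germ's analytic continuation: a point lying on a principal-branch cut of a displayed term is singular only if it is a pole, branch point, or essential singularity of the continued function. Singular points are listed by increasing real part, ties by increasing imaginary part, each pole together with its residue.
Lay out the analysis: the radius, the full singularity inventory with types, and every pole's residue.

Denominator factor (ν + 2/3)^2: pole of order 2 at -2/3, modulus 2/3.
Denominator factor (ν + 3/4): pole of order 1 at -3/4, modulus 3/4.
The radius of convergence is the smallest modulus among the singular points: 2/3.
At the order-1 pole -3/4 set g(ν) = (ν - (-3/4))*f(ν) = (-25*ν**2/11 - 4*ν/3 - 14/25)/(ν + 2/3)**2.
Simple pole: residue = g(a) at a = -3/4, which is -33201/275.
At the order-2 pole -2/3 set g(ν) = (ν - (-2/3))^2*f(ν) = (-25*ν**2/11 - 4*ν/3 - 14/25)/(ν + 3/4).
Order-2 pole: residue = g'(a); g'(-2/3) = 32576/275, so the residue is 32576/275.
List the singular points by increasing real part (a conjugate pair: the negative imaginary part first).

Radius of convergence at 0: 2/3.
At -3/4: a pole of order 1; residue -33201/275.
At -2/3: a pole of order 2; residue 32576/275.


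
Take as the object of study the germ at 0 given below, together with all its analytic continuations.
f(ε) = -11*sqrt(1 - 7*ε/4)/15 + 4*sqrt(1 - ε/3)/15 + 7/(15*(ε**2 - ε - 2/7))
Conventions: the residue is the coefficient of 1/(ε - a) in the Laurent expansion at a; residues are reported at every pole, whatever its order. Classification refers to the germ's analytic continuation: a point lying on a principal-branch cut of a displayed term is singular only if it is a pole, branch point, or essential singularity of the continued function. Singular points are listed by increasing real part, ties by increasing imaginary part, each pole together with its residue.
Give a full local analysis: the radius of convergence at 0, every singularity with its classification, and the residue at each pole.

Denominator factor (ε**2 - ε - 2/7): discriminant 15/7, real irrational roots 1/2 + (1/14)*sqrt(105) and 1/2 - (1/14)*sqrt(105); poles of order 1, moduli 1/2 + (1/14)*sqrt(105) and -1/2 + (1/14)*sqrt(105).
Branch term (4/15)*sqrt(1 - ε/(3)): its argument vanishes at ε = 3, a square-root branch point, modulus 3.
Branch term (-11/15)*sqrt(1 - ε/(4/7)): its argument vanishes at ε = 4/7, a square-root branch point, modulus 4/7.
The radius of convergence is the smallest modulus among the singular points: -1/2 + (1/14)*sqrt(105).
The branch terms are analytic at 1/2 - (1/14)*sqrt(105) and contribute nothing to the residue; only the rational part matters.
The factor ε**2 - ε - 2/7 splits as (ε - a)(ε - a') with a = 1/2 - (1/14)*sqrt(105), a' = 1/2 + (1/14)*sqrt(105). At the order-1 pole a set g(ε) = (ε - a)*(rational part) = [7/15] / (ε - a').
Simple pole: residue = g(a) at a = 1/2 - (1/14)*sqrt(105), which is -(7/225)*sqrt(105).
The branch terms are analytic at 1/2 + (1/14)*sqrt(105) and contribute nothing to the residue; only the rational part matters.
The factor ε**2 - ε - 2/7 splits as (ε - a)(ε - a') with a = 1/2 + (1/14)*sqrt(105), a' = 1/2 - (1/14)*sqrt(105). At the order-1 pole a set g(ε) = (ε - a)*(rational part) = [7/15] / (ε - a').
Simple pole: residue = g(a) at a = 1/2 + (1/14)*sqrt(105), which is (7/225)*sqrt(105).
List the singular points by increasing real part (a conjugate pair: the negative imaginary part first).

Radius of convergence at 0: -1/2 + (1/14)*sqrt(105).
At 1/2 - (1/14)*sqrt(105): a pole of order 1; residue -(7/225)*sqrt(105).
At 4/7: an algebraic (square-root) branch point.
At 1/2 + (1/14)*sqrt(105): a pole of order 1; residue (7/225)*sqrt(105).
At 3: an algebraic (square-root) branch point.


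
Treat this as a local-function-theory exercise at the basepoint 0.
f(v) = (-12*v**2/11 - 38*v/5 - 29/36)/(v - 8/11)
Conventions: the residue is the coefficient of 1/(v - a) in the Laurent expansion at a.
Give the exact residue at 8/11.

The residue is -1655459/239580.

At the order-1 pole 8/11 set g(v) = (v - (8/11))*f(v) = -12*v**2/11 - 38*v/5 - 29/36.
Simple pole: residue = g(a) at a = 8/11, which is -1655459/239580.


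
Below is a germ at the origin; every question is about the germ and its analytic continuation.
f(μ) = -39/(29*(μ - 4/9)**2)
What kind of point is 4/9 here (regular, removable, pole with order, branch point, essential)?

The denominator factor μ - 4/9 vanishes at 4/9 and appears to the power 2; the numerator there equals -39/29, nonzero, and no other factor vanishes.
Hence a pole whose order is the multiplicity, 2.

The point is a pole of order 2.


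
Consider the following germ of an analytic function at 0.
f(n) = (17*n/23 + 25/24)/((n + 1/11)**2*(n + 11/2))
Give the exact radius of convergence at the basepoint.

The radius of convergence is 1/11.

Denominator factor (n + 11/2): pole of order 1 at -11/2, modulus 11/2.
Denominator factor (n + 1/11)^2: pole of order 2 at -1/11, modulus 1/11.
The radius of convergence is the smallest modulus among the singular points: 1/11.


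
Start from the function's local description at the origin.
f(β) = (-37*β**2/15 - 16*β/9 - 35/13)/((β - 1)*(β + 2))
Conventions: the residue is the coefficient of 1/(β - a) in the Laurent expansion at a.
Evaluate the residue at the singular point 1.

The residue is -4058/1755.

At the order-1 pole 1 set g(β) = (β - (1))*f(β) = (-37*β**2/15 - 16*β/9 - 35/13)/(β + 2).
Simple pole: residue = g(a) at a = 1, which is -4058/1755.


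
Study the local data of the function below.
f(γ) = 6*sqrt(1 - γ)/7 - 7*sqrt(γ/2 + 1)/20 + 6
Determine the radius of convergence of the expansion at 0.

Branch term (-7/20)*sqrt(1 - γ/(-2)): its argument vanishes at γ = -2, a square-root branch point, modulus 2.
Branch term (6/7)*sqrt(1 - γ/(1)): its argument vanishes at γ = 1, a square-root branch point, modulus 1.
The radius of convergence is the smallest modulus among the singular points: 1.

The radius of convergence is 1.


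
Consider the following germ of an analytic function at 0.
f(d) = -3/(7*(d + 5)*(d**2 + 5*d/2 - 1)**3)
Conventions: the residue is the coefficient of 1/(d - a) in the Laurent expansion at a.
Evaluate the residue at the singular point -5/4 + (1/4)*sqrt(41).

The residue is 12/85169 - (272700/838561807)*sqrt(41).


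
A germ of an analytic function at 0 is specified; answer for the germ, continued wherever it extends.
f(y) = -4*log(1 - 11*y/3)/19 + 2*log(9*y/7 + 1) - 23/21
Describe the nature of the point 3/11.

The point is a logarithmic branch point.

The term (-4/19)*log(1 - y/(3/11)) has argument 1 - 3/11/(3/11) = 0 at 3/11: a logarithmic (infinitely-sheeted) branch point; the remaining terms are analytic or single-valued there.


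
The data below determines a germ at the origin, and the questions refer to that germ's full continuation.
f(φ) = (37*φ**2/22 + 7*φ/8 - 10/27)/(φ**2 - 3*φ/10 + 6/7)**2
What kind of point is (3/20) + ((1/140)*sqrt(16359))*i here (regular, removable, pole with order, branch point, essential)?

The point is a pole of order 2.

The denominator factor φ**2 - 3*φ/10 + 6/7 vanishes at (3/20) + ((1/140)*sqrt(16359))*i and appears to the power 2; the numerator there equals (-2669431/1663200) + ((607/61600)*sqrt(16359))*i, nonzero, and no other factor vanishes.
Hence a pole whose order is the multiplicity, 2.


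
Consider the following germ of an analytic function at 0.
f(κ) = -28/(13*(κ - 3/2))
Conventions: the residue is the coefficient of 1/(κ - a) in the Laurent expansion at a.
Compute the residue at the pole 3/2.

The residue is -28/13.

At the order-1 pole 3/2 set g(κ) = (κ - (3/2))*f(κ) = -28/13.
Simple pole: residue = g(a) at a = 3/2, which is -28/13.


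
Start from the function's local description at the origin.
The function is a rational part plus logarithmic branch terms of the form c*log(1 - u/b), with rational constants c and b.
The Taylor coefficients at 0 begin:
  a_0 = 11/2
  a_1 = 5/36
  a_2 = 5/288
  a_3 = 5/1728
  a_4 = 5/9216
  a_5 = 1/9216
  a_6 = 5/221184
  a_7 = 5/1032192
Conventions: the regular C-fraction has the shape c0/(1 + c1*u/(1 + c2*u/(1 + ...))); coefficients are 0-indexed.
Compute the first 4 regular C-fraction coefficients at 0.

The regular C-fraction coefficients are [11/2, -5/198, -79/792, -33/632].

Taylor coefficients (read off): a_0 = 11/2, a_1 = 5/36, a_2 = 5/288, a_3 = 5/1728.
c0 = a_0 = 11/2. Peel one level at a time: if S = 1 + c*u/S' with S'(0) = 1, then c is the u-coefficient of S and S' = c*u/(S - 1).
S_1 = c0/f = 1 + (-5/198)*u + (-395/156816)*u^2 + ...; c1 = -5/198.
S_2 = c1*u/(S_1 - 1) = 1 + (-79/792)*u + (-1/192)*u^2 + ...; c2 = -79/792.
S_3 = c2*u/(S_2 - 1) = 1 + (-33/632)*u + ...; c3 = -33/632.


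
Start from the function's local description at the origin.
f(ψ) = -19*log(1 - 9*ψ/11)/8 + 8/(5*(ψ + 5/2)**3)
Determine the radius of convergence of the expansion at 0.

The radius of convergence is 11/9.

Denominator factor (ψ + 5/2)^3: pole of order 3 at -5/2, modulus 5/2.
Branch term (-19/8)*log(1 - ψ/(11/9)): its argument vanishes at ψ = 11/9, a logarithmic branch point, modulus 11/9.
The radius of convergence is the smallest modulus among the singular points: 11/9.


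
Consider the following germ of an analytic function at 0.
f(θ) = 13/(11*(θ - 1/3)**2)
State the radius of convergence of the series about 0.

The radius of convergence is 1/3.

Denominator factor (θ - 1/3)^2: pole of order 2 at 1/3, modulus 1/3.
The radius of convergence is the smallest modulus among the singular points: 1/3.


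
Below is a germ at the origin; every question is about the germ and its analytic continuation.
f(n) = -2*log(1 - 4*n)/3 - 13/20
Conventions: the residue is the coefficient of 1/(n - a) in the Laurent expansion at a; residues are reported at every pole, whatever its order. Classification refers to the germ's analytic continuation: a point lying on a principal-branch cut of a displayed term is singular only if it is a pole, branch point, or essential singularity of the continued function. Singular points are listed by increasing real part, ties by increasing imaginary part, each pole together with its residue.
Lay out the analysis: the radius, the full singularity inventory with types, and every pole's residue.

Radius of convergence at 0: 1/4.
At 1/4: a logarithmic branch point.

Branch term (-2/3)*log(1 - n/(1/4)): its argument vanishes at n = 1/4, a logarithmic branch point, modulus 1/4.
The radius of convergence is the smallest modulus among the singular points: 1/4.


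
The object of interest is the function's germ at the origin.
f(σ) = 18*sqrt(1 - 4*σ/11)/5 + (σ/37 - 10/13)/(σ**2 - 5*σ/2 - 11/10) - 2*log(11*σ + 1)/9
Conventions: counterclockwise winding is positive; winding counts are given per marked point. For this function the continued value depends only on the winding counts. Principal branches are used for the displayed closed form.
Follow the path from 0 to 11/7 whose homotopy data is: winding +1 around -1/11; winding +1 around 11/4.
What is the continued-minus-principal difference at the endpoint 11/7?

The rational part is single-valued and drops out of the difference; each branch term changes only by its own monodromy.
(-2/9)*log(1 - σ/(-1/11)): each positive loop around -1/11 adds 2*pi*i to the log, so winding +1 contributes (-2/9)*(1)*2*pi*i = -(4/9)*pi*i.
(18/5)*sqrt(1 - σ/(11/4)): winding +1 is odd, the square root flips sign, contributing -2*(18/5)*sqrt(1 - (11/7)/(11/4)) = -2*(18/5)*sqrt(3/7) = -(36/35)*sqrt(21).
Summing the contributions at σ = 11/7 gives (-(36/35)*sqrt(21)) - ((4/9)*pi)*i.

Continued minus principal equals (-(36/35)*sqrt(21)) - ((4/9)*pi)*i.


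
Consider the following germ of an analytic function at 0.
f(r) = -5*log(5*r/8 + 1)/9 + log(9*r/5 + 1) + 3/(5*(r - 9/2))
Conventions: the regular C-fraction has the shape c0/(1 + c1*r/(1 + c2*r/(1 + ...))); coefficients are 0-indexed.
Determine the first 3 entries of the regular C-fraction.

The regular C-fraction coefficients are [-2/15, 1537/144, -885949/92220].

Taylor coefficients (expand at 0): a_0 = -2/15, a_1 = 1537/1080, a_2 = -1180457/777600.
c0 = a_0 = -2/15. Peel one level at a time: if S = 1 + c*r/S' with S'(0) = 1, then c is the r-coefficient of S and S' = c*r/(S - 1).
S_1 = c0/f = 1 + (1537/144)*r + (885949/8640)*r^2 + ...; c1 = 1537/144.
S_2 = c1*r/(S_1 - 1) = 1 + (-885949/92220)*r + ...; c2 = -885949/92220.


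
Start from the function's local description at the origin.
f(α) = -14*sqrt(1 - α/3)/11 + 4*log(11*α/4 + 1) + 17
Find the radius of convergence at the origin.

Branch term (4)*log(1 - α/(-4/11)): its argument vanishes at α = -4/11, a logarithmic branch point, modulus 4/11.
Branch term (-14/11)*sqrt(1 - α/(3)): its argument vanishes at α = 3, a square-root branch point, modulus 3.
The radius of convergence is the smallest modulus among the singular points: 4/11.

The radius of convergence is 4/11.


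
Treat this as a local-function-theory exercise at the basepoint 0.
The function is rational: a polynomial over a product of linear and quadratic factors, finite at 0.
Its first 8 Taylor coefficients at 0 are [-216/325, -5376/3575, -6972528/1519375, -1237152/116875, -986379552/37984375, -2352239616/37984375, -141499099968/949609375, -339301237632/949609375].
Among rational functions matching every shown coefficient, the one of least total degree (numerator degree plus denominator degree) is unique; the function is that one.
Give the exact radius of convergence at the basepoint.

The radius of convergence is 5/12.

No rational of total degree below 5 reproduces all 8 coefficients; solving the [2/3] Pade equations on them gives f(k) = (-12*k**2/17 - 2*k/11 - 9/13)/((k - 5/12)*(k**2 - k - 5/2)), whose expansion matches every shown term.
Denominator factor (k**2 - k - 5/2): discriminant 11, real irrational roots 1/2 + (1/2)*sqrt(11) and 1/2 - (1/2)*sqrt(11); poles of order 1, moduli 1/2 + (1/2)*sqrt(11) and -1/2 + (1/2)*sqrt(11).
Denominator factor (k - 5/12): pole of order 1 at 5/12, modulus 5/12.
The radius of convergence is the smallest modulus among the singular points: 5/12.


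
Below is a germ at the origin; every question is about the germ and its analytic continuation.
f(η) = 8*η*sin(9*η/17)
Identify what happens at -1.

There is no denominator, hence no pole anywhere.
The factor sin(9*η/17) is entire.
So the germ continues analytically to -1.

The point is a regular point.


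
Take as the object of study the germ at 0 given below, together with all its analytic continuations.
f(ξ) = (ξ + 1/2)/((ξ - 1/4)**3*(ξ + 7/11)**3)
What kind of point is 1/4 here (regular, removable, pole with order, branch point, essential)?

The denominator factor ξ - 1/4 vanishes at 1/4 and appears to the power 3; the numerator there equals 3/4, nonzero, and no other factor vanishes.
Hence a pole whose order is the multiplicity, 3.

The point is a pole of order 3.


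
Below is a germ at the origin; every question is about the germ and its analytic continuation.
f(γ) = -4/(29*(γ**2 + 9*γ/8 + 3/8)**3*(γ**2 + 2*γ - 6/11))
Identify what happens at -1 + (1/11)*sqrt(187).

The point is a pole of order 1.

The denominator factor γ**2 + 2*γ - 6/11 vanishes at -1 + (1/11)*sqrt(187) and appears to the power 1; the numerator there equals -4/29, nonzero, and no other factor vanishes.
Hence a pole whose order is the multiplicity, 1.


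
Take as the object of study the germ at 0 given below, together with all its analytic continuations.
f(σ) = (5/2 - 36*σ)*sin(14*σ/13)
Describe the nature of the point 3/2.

The point is a regular point.

There is no denominator, hence no pole anywhere.
The factor sin(14*σ/13) is entire.
So the germ continues analytically to 3/2.


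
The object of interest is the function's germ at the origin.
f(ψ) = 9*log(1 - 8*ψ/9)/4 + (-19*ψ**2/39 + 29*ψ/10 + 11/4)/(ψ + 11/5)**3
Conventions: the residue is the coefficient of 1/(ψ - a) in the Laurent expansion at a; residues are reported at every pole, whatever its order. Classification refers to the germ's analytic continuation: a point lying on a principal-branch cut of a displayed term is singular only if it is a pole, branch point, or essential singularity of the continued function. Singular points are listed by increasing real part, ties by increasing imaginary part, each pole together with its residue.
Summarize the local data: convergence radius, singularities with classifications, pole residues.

Denominator factor (ψ + 11/5)^3: pole of order 3 at -11/5, modulus 11/5.
Branch term (9/4)*log(1 - ψ/(9/8)): its argument vanishes at ψ = 9/8, a logarithmic branch point, modulus 9/8.
The radius of convergence is the smallest modulus among the singular points: 9/8.
The branch term is analytic at -11/5 and contributes nothing to the residue; only the rational part matters.
At the order-3 pole -11/5 set g(ψ) = (ψ - (-11/5))^3*(rational part) = -19*ψ**2/39 + 29*ψ/10 + 11/4.
Order-3 pole: residue = g''(a)/2; g''(-11/5) = -38/39, so the residue is -19/39.
List the singular points by increasing real part (a conjugate pair: the negative imaginary part first).

Radius of convergence at 0: 9/8.
At -11/5: a pole of order 3; residue -19/39.
At 9/8: a logarithmic branch point.


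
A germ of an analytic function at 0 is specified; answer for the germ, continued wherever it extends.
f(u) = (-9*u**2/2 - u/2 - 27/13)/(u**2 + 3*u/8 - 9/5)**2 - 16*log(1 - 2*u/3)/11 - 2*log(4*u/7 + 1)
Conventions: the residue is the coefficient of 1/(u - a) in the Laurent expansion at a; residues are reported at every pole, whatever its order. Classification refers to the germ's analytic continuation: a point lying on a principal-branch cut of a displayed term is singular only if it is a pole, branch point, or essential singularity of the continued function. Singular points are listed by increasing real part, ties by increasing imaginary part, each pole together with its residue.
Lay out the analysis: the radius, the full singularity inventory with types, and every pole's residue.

Radius of convergence at 0: -3/16 + (9/80)*sqrt(145).
At -7/4: a logarithmic branch point.
At -3/16 - (9/80)*sqrt(145): a pole of order 2; residue (135712/2656719)*sqrt(145).
At -3/16 + (9/80)*sqrt(145): a pole of order 2; residue -(135712/2656719)*sqrt(145).
At 3/2: a logarithmic branch point.


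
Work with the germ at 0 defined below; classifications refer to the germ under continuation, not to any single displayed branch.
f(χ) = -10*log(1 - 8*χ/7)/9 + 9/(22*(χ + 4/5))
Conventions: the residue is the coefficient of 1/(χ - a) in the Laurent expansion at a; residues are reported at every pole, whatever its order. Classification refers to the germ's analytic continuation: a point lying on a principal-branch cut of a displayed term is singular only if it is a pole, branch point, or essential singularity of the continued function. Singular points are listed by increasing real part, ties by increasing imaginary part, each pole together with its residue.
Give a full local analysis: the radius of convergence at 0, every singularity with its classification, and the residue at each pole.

Radius of convergence at 0: 4/5.
At -4/5: a pole of order 1; residue 9/22.
At 7/8: a logarithmic branch point.

Denominator factor (χ + 4/5): pole of order 1 at -4/5, modulus 4/5.
Branch term (-10/9)*log(1 - χ/(7/8)): its argument vanishes at χ = 7/8, a logarithmic branch point, modulus 7/8.
The radius of convergence is the smallest modulus among the singular points: 4/5.
The branch term is analytic at -4/5 and contributes nothing to the residue; only the rational part matters.
At the order-1 pole -4/5 set g(χ) = (χ - (-4/5))*(rational part) = 9/22.
Simple pole: residue = g(a) at a = -4/5, which is 9/22.
List the singular points by increasing real part (a conjugate pair: the negative imaginary part first).


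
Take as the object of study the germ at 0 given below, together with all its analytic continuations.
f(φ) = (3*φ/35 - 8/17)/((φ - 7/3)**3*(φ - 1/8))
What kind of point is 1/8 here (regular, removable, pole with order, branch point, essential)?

The point is a pole of order 1.

The denominator factor φ - 1/8 vanishes at 1/8 and appears to the power 1; the numerator there equals -2189/4760, nonzero, and no other factor vanishes.
Hence a pole whose order is the multiplicity, 1.


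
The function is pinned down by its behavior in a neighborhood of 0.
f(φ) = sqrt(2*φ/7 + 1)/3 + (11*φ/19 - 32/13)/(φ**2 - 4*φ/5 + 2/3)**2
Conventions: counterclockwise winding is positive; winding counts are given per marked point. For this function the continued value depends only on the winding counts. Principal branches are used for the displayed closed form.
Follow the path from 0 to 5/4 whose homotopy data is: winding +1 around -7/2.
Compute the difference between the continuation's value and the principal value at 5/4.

The rational part is single-valued and drops out of the difference; each branch term changes only by its own monodromy.
(1/3)*sqrt(1 - φ/(-7/2)): winding +1 is odd, the square root flips sign, contributing -2*(1/3)*sqrt(1 - (5/4)/(-7/2)) = -2*(1/3)*sqrt(19/14) = -(1/21)*sqrt(266).
Summing the contributions at φ = 5/4 gives -(1/21)*sqrt(266).

Continued minus principal equals -(1/21)*sqrt(266).


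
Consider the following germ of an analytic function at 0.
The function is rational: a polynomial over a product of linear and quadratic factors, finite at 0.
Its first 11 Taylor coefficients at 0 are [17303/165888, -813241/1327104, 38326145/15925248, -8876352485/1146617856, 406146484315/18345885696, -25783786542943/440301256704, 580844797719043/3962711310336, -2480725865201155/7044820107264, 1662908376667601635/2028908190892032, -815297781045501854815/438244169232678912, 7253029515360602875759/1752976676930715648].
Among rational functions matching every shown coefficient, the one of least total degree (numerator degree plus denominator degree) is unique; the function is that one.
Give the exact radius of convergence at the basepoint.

The radius of convergence is 6/11.

No rational of total degree below 9 reproduces all 11 coefficients; solving the [0/9] Pade equations on them gives f(γ) = -13/(12*(γ + 6/11)**3*(γ**2 - γ/2 - 4)**3), whose expansion matches every shown term.
Denominator factor (γ + 6/11)^3: pole of order 3 at -6/11, modulus 6/11.
Denominator factor (γ**2 - γ/2 - 4)^3: discriminant 65/4, real irrational roots 1/4 + (1/4)*sqrt(65) and 1/4 - (1/4)*sqrt(65); poles of order 3, moduli 1/4 + (1/4)*sqrt(65) and -1/4 + (1/4)*sqrt(65).
The radius of convergence is the smallest modulus among the singular points: 6/11.


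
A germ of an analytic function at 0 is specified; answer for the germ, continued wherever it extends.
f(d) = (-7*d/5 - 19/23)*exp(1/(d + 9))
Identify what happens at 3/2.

The point is a regular point.

There is no denominator, hence no pole anywhere.
The essential point of exp(1/(d - (-9))) is -9, not 3/2.
So the germ continues analytically to 3/2.


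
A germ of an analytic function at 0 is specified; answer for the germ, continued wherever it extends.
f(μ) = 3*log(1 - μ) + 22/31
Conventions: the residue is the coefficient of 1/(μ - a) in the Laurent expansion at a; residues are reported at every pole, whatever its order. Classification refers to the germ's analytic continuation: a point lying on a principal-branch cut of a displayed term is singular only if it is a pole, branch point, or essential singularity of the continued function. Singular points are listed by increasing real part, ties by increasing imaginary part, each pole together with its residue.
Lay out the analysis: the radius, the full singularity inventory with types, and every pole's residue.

Branch term (3)*log(1 - μ/(1)): its argument vanishes at μ = 1, a logarithmic branch point, modulus 1.
The radius of convergence is the smallest modulus among the singular points: 1.

Radius of convergence at 0: 1.
At 1: a logarithmic branch point.
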